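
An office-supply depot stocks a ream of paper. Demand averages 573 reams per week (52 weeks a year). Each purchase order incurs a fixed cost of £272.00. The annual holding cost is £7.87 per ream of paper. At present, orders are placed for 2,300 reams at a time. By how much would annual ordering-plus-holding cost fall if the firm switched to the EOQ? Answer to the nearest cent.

Extra cost ≈ £1,279.73 per year

Annual demand D = 573 × 52 = 29,796.
EOQ = √(2DS/H) = √(2 × 29,796 × 272 / 7.87) ≈ 1435.13.
Cost at Q* = (D/Q*)S + (Q*/2)H = √(2DSH) ≈ £11,294.47.
Cost at Q = 2,300: (29,796/2,300)×272 + (2,300/2)×7.87 = £3,523.70 + £9,050.50 = £12,574.20.
Excess = £12,574.20 − £11,294.47 = £1,279.73.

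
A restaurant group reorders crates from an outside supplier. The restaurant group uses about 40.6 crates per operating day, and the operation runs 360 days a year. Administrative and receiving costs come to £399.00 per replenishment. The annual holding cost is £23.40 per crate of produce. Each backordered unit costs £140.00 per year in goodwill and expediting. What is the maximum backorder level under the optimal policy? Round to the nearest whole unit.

S* ≈ 109 crates

Annual demand D = 40.6 × 360 = 14,616.
With planned backorders, Q* = √(2DS/H) · √((H+B)/B).
√(2DS/H) = √(2 × 14,616 × 399 / 23.4) = 706.005.
√((H+B)/B) = √((23.4+140)/140) = 1.0803.
Q* ≈ 762.728.
S* = Q* · H/(H+B) = 762.728 × 23.4/163.4 ≈ 109.228.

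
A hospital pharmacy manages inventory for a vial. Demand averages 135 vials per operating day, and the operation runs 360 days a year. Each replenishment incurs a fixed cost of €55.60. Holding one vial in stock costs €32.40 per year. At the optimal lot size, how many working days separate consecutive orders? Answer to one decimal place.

T ≈ 3.0 days

Annual demand D = 135 × 360 = 48,600.
Q* = √(2DS/H) = √(2 × 48,600 × 55.6 / 32.4) ≈ 408.41.
Cycle time = Q*/D × 360 = 408.41 / 48,600 × 360 ≈ 3.025 days.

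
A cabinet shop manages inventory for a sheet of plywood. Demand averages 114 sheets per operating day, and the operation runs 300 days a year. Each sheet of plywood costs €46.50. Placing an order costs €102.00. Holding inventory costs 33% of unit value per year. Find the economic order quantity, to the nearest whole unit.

Q* ≈ 674 sheets

Annual demand D = 114 × 300 = 34,200.
Holding cost H = 0.33 × €46.50 = €15.3450 per unit per year.
EOQ = √(2DS / H) = √(2 × 34,200 × 102 / 15.345).
= √(6,976,800 / 15.345) = √454,662.7566 ≈ 674.287.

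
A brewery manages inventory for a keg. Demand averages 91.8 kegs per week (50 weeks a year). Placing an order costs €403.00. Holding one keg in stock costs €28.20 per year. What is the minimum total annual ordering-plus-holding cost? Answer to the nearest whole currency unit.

Annual demand D = 91.8 × 50 = 4,590.
EOQ = √(2DS/H) = √(2 × 4,590 × 403 / 28.2) ≈ 362.20.
At Q*, ordering cost (D/Q*)S equals holding cost (Q*/2)H, each = √(DSH/2).
Minimum total = √(2DSH) = √(2 × 4,590 × 403 × 28.2) ≈ 10214.060.

TC* ≈ €10,214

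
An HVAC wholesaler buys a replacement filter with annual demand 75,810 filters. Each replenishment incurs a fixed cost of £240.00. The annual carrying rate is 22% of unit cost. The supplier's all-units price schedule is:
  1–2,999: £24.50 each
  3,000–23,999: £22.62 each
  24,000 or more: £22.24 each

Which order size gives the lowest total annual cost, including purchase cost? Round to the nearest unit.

Holding cost per unit per year at price C is H = 0.22·C.
Candidates are each tier's EOQ (if it falls in that tier) and each price-break quantity.
EOQ at £24.50 = 2598.3 (feasible in tier 1): TC = 75,810×£24.50 + (75,810/2598.3)×240 + (2598.3/2)×0.22×£24.50 = £1,871,349.84.
EOQ at £22.62 = 2704.1 < 3000, so use break Q=3000: TC = 75,810×£22.62 + (75,810/3000.0)×240 + (3000.0/2)×0.22×£22.62 = £1,728,351.60.
EOQ at £22.24 = 2727.1 < 24000, so use break Q=24000: TC = 75,810×£22.24 + (75,810/24000.0)×240 + (24000.0/2)×0.22×£22.24 = £1,745,486.10.
Lowest total cost is £1,728,351.60 at Q = 3000.0.

Q* ≈ 3,000 filters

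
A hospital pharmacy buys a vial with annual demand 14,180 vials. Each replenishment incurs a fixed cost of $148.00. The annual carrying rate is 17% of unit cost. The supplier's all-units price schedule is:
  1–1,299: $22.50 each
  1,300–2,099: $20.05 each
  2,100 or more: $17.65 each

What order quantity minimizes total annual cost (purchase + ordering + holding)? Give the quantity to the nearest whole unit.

Q* ≈ 2,100 vials

Holding cost per unit per year at price C is H = 0.17·C.
Candidates are each tier's EOQ (if it falls in that tier) and each price-break quantity.
EOQ at $22.50 = 1047.5 (feasible in tier 1): TC = 14,180×$22.50 + (14,180/1047.5)×148 + (1047.5/2)×0.17×$22.50 = $323,056.82.
EOQ at $20.05 = 1109.7 < 1300, so use break Q=1300: TC = 14,180×$20.05 + (14,180/1300.0)×148 + (1300.0/2)×0.17×$20.05 = $288,138.86.
EOQ at $17.65 = 1182.7 < 2100, so use break Q=2100: TC = 14,180×$17.65 + (14,180/2100.0)×148 + (2100.0/2)×0.17×$17.65 = $254,426.88.
Lowest total cost is $254,426.88 at Q = 2100.0.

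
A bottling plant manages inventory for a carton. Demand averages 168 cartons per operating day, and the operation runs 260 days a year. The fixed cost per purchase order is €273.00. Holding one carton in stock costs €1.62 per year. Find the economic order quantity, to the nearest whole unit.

Annual demand D = 168 × 260 = 43,680.
EOQ = √(2DS / H) = √(2 × 43,680 × 273 / 1.62).
= √(23,849,280 / 1.62) = √14,721,777.7778 ≈ 3836.897.

Q* ≈ 3,837 cartons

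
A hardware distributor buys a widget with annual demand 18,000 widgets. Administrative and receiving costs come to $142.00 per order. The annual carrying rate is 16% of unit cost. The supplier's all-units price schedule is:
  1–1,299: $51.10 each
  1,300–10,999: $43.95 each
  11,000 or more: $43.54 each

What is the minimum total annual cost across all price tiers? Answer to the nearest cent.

TC* ≈ $797,636.95

Holding cost per unit per year at price C is H = 0.16·C.
Candidates are each tier's EOQ (if it falls in that tier) and each price-break quantity.
EOQ at $51.10 = 790.7 (feasible in tier 1): TC = 18,000×$51.10 + (18,000/790.7)×142 + (790.7/2)×0.16×$51.10 = $926,264.96.
EOQ at $43.95 = 852.6 < 1300, so use break Q=1300: TC = 18,000×$43.95 + (18,000/1300.0)×142 + (1300.0/2)×0.16×$43.95 = $797,636.95.
EOQ at $43.54 = 856.6 < 11000, so use break Q=11000: TC = 18,000×$43.54 + (18,000/11000.0)×142 + (11000.0/2)×0.16×$43.54 = $822,267.56.
Lowest total cost among the candidates is at Q = 1300.0.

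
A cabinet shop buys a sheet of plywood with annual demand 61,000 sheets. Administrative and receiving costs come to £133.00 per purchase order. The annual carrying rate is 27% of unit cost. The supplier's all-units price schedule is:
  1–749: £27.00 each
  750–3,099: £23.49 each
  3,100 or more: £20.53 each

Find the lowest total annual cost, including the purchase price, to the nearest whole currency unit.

TC* ≈ £1,263,539

Holding cost per unit per year at price C is H = 0.27·C.
For each price level, check whether its EOQ is feasible; otherwise the best quantity at that price is the breakpoint.
Tier 1 (£27.00): EOQ = 1491.9 exceeds tier's upper bound 749, so this tier is dominated.
EOQ at £23.49 = 1599.5 (feasible in tier 2): TC = 61,000×£23.49 + (61,000/1599.5)×133 + (1599.5/2)×0.27×£23.49 = £1,443,034.46.
EOQ at £20.53 = 1710.9 < 3100, so use break Q=3100: TC = 61,000×£20.53 + (61,000/3100.0)×133 + (3100.0/2)×0.27×£20.53 = £1,263,538.90.
Lowest total cost among the candidates is at Q = 3100.0.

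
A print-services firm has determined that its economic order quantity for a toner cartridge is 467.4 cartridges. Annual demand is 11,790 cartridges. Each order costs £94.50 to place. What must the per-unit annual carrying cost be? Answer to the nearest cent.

Invert the EOQ relation Q*² = 2DS/H.
From Q* = √(2DS/H): H = 2DS / Q*² = 2 × 11,790 × 94.5 / 467.4² = 10.2000.

H ≈ £10.20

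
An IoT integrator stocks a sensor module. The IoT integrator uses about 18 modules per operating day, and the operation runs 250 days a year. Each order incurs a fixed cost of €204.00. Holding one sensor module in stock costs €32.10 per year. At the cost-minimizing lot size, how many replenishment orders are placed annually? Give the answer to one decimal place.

Annual demand D = 18 × 250 = 4,500.
The optimal lot size = √(2DS/H) = √(2 × 4,500 × 204 / 32.1) ≈ 239.16.
Orders per year = D / Q* = 4,500 / 239.16 ≈ 18.816.

N ≈ 18.8 orders per year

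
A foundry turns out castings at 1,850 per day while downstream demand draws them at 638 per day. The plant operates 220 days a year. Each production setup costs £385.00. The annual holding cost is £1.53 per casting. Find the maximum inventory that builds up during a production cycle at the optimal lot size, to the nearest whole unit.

I_max ≈ 6,803 castings

Annual demand D = 638 × 220 = 140,360.
Production build-up factor (1 − d/p) = 1 − 638/1,850 = 0.6551.
Q* = √(2DS / (H(1 − d/p))) = √(2 × 140,360 × 385 / (1.53 × 0.6551)).
= √(108,077,200 / 1.0024) ≈ 10383.790.
Maximum inventory = Q*(1 − d/p) = 10383.790 × 0.6551 ≈ 6802.785.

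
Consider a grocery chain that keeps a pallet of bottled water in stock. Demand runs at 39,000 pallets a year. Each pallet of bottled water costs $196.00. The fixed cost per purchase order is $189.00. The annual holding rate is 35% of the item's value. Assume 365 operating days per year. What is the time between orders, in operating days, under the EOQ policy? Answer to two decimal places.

Holding cost H = 0.35 × $196.00 = $68.6000 per unit per year.
Q* = √(2DS/H) = √(2 × 39,000 × 189 / 68.6) ≈ 463.57.
Cycle time = Q*/D × 365 = 463.57 / 39,000 × 365 ≈ 4.339 days.

T ≈ 4.34 days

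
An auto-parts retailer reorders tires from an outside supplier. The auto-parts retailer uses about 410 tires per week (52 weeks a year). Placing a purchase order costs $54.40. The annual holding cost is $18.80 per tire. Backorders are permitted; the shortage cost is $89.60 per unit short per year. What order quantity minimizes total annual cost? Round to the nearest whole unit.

Q* ≈ 386 tires

Annual demand D = 410 × 52 = 21,320.
With planned backorders, Q* = √(2DS/H) · √((H+B)/B).
√(2DS/H) = √(2 × 21,320 × 54.4 / 18.8) = 351.260.
√((H+B)/B) = √((18.8+89.6)/89.6) = 1.0999.
Q* ≈ 386.358.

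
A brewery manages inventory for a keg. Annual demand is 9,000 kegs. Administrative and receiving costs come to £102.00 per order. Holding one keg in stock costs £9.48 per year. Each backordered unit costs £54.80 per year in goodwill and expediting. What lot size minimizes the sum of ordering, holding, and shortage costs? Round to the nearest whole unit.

Q* ≈ 477 kegs

With planned backorders, Q* = √(2DS/H) · √((H+B)/B).
√(2DS/H) = √(2 × 9,000 × 102 / 9.48) = 440.081.
√((H+B)/B) = √((9.48+54.8)/54.8) = 1.0830.
Q* ≈ 476.628.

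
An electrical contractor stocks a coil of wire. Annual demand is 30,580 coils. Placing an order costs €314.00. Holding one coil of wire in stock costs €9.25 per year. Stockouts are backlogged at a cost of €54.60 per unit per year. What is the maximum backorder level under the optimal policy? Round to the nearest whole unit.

S* ≈ 226 coils

With planned backorders, Q* = √(2DS/H) · √((H+B)/B).
√(2DS/H) = √(2 × 30,580 × 314 / 9.25) = 1440.880.
√((H+B)/B) = √((9.25+54.6)/54.6) = 1.0814.
Q* ≈ 1558.159.
S* = Q* · H/(H+B) = 1558.159 × 9.25/63.85 ≈ 225.732.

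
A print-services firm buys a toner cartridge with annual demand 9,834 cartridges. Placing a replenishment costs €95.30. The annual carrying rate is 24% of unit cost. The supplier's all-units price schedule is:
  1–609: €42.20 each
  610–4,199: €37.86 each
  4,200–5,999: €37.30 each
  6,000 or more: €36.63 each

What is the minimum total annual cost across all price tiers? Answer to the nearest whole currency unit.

TC* ≈ €376,623

Holding cost per unit per year at price C is H = 0.24·C.
For each price level, check whether its EOQ is feasible; otherwise the best quantity at that price is the breakpoint.
EOQ at €42.20 = 430.2 (feasible in tier 1): TC = 9,834×€42.20 + (9,834/430.2)×95.3 + (430.2/2)×0.24×€42.20 = €419,351.81.
EOQ at €37.86 = 454.2 < 610, so use break Q=610: TC = 9,834×€37.86 + (9,834/610.0)×95.3 + (610.0/2)×0.24×€37.86 = €376,622.95.
EOQ at €37.30 = 457.6 < 4200, so use break Q=4200: TC = 9,834×€37.30 + (9,834/4200.0)×95.3 + (4200.0/2)×0.24×€37.30 = €385,830.54.
EOQ at €36.63 = 461.7 < 6000, so use break Q=6000: TC = 9,834×€36.63 + (9,834/6000.0)×95.3 + (6000.0/2)×0.24×€36.63 = €386,749.22.
Lowest total cost among the candidates is at Q = 610.0.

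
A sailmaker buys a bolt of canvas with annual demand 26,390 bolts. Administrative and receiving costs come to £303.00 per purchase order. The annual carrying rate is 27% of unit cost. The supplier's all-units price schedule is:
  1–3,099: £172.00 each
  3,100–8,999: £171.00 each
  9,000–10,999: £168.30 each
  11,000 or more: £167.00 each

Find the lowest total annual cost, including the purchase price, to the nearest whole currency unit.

TC* ≈ £4,566,332

Holding cost per unit per year at price C is H = 0.27·C.
Candidates are each tier's EOQ (if it falls in that tier) and each price-break quantity.
EOQ at £172.00 = 586.8 (feasible in tier 1): TC = 26,390×£172.00 + (26,390/586.8)×303 + (586.8/2)×0.27×£172.00 = £4,566,332.23.
EOQ at £171.00 = 588.5 < 3100, so use break Q=3100: TC = 26,390×£171.00 + (26,390/3100.0)×303 + (3100.0/2)×0.27×£171.00 = £4,586,832.91.
EOQ at £168.30 = 593.2 < 9000, so use break Q=9000: TC = 26,390×£168.30 + (26,390/9000.0)×303 + (9000.0/2)×0.27×£168.30 = £4,646,809.96.
EOQ at £167.00 = 595.5 < 11000, so use break Q=11000: TC = 26,390×£167.00 + (26,390/11000.0)×303 + (11000.0/2)×0.27×£167.00 = £4,655,851.92.
Lowest total cost among the candidates is at Q = 586.8.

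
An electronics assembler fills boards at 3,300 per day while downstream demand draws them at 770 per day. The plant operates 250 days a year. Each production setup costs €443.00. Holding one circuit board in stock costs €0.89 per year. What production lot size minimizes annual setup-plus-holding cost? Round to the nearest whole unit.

Annual demand D = 770 × 250 = 192,500.
Production build-up factor (1 − d/p) = 1 − 770/3,300 = 0.7667.
Q* = √(2DS / (H(1 − d/p))) = √(2 × 192,500 × 443 / (0.89 × 0.7667)).
= √(170,555,000 / 0.6823) ≈ 15810.075.

Q* ≈ 15,810 boards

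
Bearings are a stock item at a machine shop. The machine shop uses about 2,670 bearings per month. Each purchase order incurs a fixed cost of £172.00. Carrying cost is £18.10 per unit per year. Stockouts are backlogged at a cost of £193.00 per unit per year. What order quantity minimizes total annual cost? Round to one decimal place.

Q* ≈ 816.1 bearings

Annual demand D = 2,670 × 12 = 32,040.
With planned backorders, Q* = √(2DS/H) · √((H+B)/B).
√(2DS/H) = √(2 × 32,040 × 172 / 18.1) = 780.344.
√((H+B)/B) = √((18.1+193)/193) = 1.0458.
Q* ≈ 816.116.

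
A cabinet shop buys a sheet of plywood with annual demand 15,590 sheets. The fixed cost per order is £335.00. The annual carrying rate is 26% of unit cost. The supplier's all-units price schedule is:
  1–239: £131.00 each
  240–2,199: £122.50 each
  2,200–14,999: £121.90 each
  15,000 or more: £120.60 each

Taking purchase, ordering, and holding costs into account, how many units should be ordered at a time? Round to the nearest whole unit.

Holding cost per unit per year at price C is H = 0.26·C.
Evaluate total cost at each tier's feasible EOQ or, if the EOQ is below the tier, at the tier's minimum quantity.
Tier 1 (£131.00): EOQ = 553.8 exceeds tier's upper bound 239, so this tier is dominated.
EOQ at £122.50 = 572.7 (feasible in tier 2): TC = 15,590×£122.50 + (15,590/572.7)×335 + (572.7/2)×0.26×£122.50 = £1,928,014.59.
EOQ at £121.90 = 574.1 < 2200, so use break Q=2200: TC = 15,590×£121.90 + (15,590/2200.0)×335 + (2200.0/2)×0.26×£121.90 = £1,937,658.33.
EOQ at £120.60 = 577.2 < 15000, so use break Q=15000: TC = 15,590×£120.60 + (15,590/15000.0)×335 + (15000.0/2)×0.26×£120.60 = £2,115,672.18.
Lowest total cost is £1,928,014.59 at Q = 572.7.

Q* ≈ 573 sheets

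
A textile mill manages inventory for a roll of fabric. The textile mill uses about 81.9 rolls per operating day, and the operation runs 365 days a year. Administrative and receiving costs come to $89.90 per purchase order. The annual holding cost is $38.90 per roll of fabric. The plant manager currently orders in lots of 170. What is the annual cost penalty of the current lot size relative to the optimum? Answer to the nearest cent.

Annual demand D = 81.9 × 365 = 29,893.5.
EOQ = √(2DS/H) = √(2 × 29,893.5 × 89.9 / 38.9) ≈ 371.71.
Cost at Q* = (D/Q*)S + (Q*/2)H = √(2DSH) ≈ $14,459.66.
Cost at Q = 170: (29,893.5/170)×89.9 + (170/2)×38.9 = $15,808.39 + $3,306.50 = $19,114.89.
Excess = $19,114.89 − $14,459.66 = $4,655.23.

Extra cost ≈ $4,655.23 per year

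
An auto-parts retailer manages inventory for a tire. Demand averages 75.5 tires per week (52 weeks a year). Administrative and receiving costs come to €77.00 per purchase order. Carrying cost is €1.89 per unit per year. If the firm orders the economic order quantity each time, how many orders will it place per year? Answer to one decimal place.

N ≈ 6.9 orders per year

Annual demand D = 75.5 × 52 = 3,926.
EOQ = √(2DS/H) = √(2 × 3,926 × 77 / 1.89) ≈ 565.59.
Orders per year = D / Q* = 3,926 / 565.59 ≈ 6.941.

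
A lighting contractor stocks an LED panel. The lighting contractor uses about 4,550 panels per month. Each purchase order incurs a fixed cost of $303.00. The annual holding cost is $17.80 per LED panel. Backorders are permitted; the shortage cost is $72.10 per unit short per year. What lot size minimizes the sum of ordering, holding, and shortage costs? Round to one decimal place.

Q* ≈ 1,522.4 panels

Annual demand D = 4,550 × 12 = 54,600.
With planned backorders, Q* = √(2DS/H) · √((H+B)/B).
√(2DS/H) = √(2 × 54,600 × 303 / 17.8) = 1363.398.
√((H+B)/B) = √((17.8+72.1)/72.1) = 1.1166.
Q* ≈ 1522.421.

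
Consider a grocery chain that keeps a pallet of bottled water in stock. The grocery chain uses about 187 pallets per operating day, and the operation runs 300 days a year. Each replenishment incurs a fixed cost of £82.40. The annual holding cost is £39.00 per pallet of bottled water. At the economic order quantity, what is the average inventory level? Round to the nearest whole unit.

Annual demand D = 187 × 300 = 56,100.
EOQ = √(2DS/H) = √(2 × 56,100 × 82.4 / 39) ≈ 486.89.
Average inventory = Q*/2 ≈ 486.89 / 2 = 243.443.

Average inventory ≈ 243 pallets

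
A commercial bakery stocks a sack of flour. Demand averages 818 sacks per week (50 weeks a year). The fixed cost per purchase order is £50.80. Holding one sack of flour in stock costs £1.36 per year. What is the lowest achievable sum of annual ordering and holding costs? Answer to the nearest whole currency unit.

TC* ≈ £2,377

Annual demand D = 818 × 50 = 40,900.
Q* = √(2DS/H) = √(2 × 40,900 × 50.8 / 1.36) ≈ 1747.99.
At Q*, ordering cost (D/Q*)S equals holding cost (Q*/2)H, each = √(DSH/2).
Minimum total = √(2DSH) = √(2 × 40,900 × 50.8 × 1.36) ≈ 2377.267.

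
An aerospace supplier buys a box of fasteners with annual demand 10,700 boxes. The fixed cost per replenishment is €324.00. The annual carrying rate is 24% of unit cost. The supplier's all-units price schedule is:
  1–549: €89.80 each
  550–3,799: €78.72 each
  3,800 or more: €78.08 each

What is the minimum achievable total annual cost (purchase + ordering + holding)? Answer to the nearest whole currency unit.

TC* ≈ €853,749

Holding cost per unit per year at price C is H = 0.24·C.
Candidates are each tier's EOQ (if it falls in that tier) and each price-break quantity.
Tier 1 (€89.80): EOQ = 567.2 exceeds tier's upper bound 549, so this tier is dominated.
EOQ at €78.72 = 605.8 (feasible in tier 2): TC = 10,700×€78.72 + (10,700/605.8)×324 + (605.8/2)×0.24×€78.72 = €853,749.31.
EOQ at €78.08 = 608.3 < 3800, so use break Q=3800: TC = 10,700×€78.08 + (10,700/3800.0)×324 + (3800.0/2)×0.24×€78.08 = €871,972.80.
Lowest total cost among the candidates is at Q = 605.8.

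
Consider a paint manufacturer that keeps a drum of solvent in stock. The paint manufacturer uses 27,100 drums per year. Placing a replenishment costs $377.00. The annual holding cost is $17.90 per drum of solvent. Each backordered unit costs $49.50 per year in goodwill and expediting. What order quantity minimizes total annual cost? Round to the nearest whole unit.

With planned backorders, Q* = √(2DS/H) · √((H+B)/B).
√(2DS/H) = √(2 × 27,100 × 377 / 17.9) = 1068.424.
√((H+B)/B) = √((17.9+49.5)/49.5) = 1.1669.
Q* ≈ 1246.726.

Q* ≈ 1,247 drums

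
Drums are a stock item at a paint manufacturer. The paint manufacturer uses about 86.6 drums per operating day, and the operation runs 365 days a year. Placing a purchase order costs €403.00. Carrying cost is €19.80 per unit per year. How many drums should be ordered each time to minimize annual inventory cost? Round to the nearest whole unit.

Q* ≈ 1,134 drums

Annual demand D = 86.6 × 365 = 31,609.
EOQ = √(2DS / H) = √(2 × 31,609 × 403 / 19.8).
= √(25,476,854 / 19.8) = √1,286,709.798 ≈ 1134.332.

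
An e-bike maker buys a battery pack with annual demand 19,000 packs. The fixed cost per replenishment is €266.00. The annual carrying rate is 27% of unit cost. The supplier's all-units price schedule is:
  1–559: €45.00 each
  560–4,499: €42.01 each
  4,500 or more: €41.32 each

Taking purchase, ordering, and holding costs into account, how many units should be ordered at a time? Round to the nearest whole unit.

Holding cost per unit per year at price C is H = 0.27·C.
Candidates are each tier's EOQ (if it falls in that tier) and each price-break quantity.
Tier 1 (€45.00): EOQ = 912.1 exceeds tier's upper bound 559, so this tier is dominated.
EOQ at €42.01 = 944.0 (feasible in tier 2): TC = 19,000×€42.01 + (19,000/944.0)×266 + (944.0/2)×0.27×€42.01 = €808,897.57.
EOQ at €41.32 = 951.9 < 4500, so use break Q=4500: TC = 19,000×€41.32 + (19,000/4500.0)×266 + (4500.0/2)×0.27×€41.32 = €811,305.01.
Lowest total cost is €808,897.57 at Q = 944.0.

Q* ≈ 944 packs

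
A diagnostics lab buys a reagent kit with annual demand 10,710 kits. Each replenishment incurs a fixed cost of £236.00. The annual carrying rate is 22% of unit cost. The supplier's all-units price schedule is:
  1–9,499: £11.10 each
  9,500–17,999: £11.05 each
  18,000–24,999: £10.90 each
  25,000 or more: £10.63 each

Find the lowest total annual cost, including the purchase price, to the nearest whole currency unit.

TC* ≈ £122,394

Holding cost per unit per year at price C is H = 0.22·C.
Evaluate total cost at each tier's feasible EOQ or, if the EOQ is below the tier, at the tier's minimum quantity.
EOQ at £11.10 = 1438.8 (feasible in tier 1): TC = 10,710×£11.10 + (10,710/1438.8)×236 + (1438.8/2)×0.22×£11.10 = £122,394.49.
EOQ at £11.05 = 1442.0 < 9500, so use break Q=9500: TC = 10,710×£11.05 + (10,710/9500.0)×236 + (9500.0/2)×0.22×£11.05 = £130,158.81.
EOQ at £10.90 = 1451.9 < 18000, so use break Q=18000: TC = 10,710×£10.90 + (10,710/18000.0)×236 + (18000.0/2)×0.22×£10.90 = £138,461.42.
EOQ at £10.63 = 1470.2 < 25000, so use break Q=25000: TC = 10,710×£10.63 + (10,710/25000.0)×236 + (25000.0/2)×0.22×£10.63 = £143,180.90.
Lowest total cost among the candidates is at Q = 1438.8.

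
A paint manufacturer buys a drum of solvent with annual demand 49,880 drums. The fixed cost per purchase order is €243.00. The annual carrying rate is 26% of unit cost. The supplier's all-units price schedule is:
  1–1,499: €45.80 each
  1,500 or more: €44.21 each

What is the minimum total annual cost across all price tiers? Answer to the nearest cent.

TC* ≈ €2,221,896.31

Holding cost per unit per year at price C is H = 0.26·C.
Candidates are each tier's EOQ (if it falls in that tier) and each price-break quantity.
EOQ at €45.80 = 1426.8 (feasible in tier 1): TC = 49,880×€45.80 + (49,880/1426.8)×243 + (1426.8/2)×0.26×€45.80 = €2,301,494.29.
EOQ at €44.21 = 1452.2 < 1500, so use break Q=1500: TC = 49,880×€44.21 + (49,880/1500.0)×243 + (1500.0/2)×0.26×€44.21 = €2,221,896.31.
Lowest total cost among the candidates is at Q = 1500.0.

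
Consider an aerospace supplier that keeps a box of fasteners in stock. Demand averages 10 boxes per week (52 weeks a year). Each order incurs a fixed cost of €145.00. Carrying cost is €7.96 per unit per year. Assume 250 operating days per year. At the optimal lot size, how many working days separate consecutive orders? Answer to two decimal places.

T ≈ 66.17 days

Annual demand D = 10 × 52 = 520.
The optimal lot size = √(2DS/H) = √(2 × 520 × 145 / 7.96) ≈ 137.64.
Cycle time = Q*/D × 250 = 137.64 / 520 × 250 ≈ 66.173 days.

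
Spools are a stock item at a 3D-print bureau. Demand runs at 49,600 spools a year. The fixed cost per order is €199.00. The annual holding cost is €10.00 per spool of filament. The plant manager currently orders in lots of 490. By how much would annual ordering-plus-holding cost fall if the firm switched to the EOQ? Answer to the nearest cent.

Extra cost ≈ €8,543.48 per year

EOQ = √(2DS/H) = √(2 × 49,600 × 199 / 10) ≈ 1405.02.
Cost at Q* = (D/Q*)S + (Q*/2)H = √(2DSH) ≈ €14,050.20.
Cost at Q = 490: (49,600/490)×199 + (490/2)×10 = €20,143.67 + €2,450.00 = €22,593.67.
Excess = €22,593.67 − €14,050.20 = €8,543.48.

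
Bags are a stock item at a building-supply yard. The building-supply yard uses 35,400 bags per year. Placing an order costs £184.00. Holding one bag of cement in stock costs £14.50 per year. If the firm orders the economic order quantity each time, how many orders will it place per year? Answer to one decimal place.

N ≈ 37.3 orders per year

Q* = √(2DS/H) = √(2 × 35,400 × 184 / 14.5) ≈ 947.85.
Orders per year = D / Q* = 35,400 / 947.85 ≈ 37.348.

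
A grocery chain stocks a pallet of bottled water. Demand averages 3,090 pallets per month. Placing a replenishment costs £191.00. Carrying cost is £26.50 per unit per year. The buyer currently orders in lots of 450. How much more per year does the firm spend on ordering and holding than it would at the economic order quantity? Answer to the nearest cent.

Extra cost ≈ £2,326.67 per year

Annual demand D = 3,090 × 12 = 37,080.
EOQ = √(2DS/H) = √(2 × 37,080 × 191 / 26.5) ≈ 731.10.
Cost at Q* = (D/Q*)S + (Q*/2)H = √(2DSH) ≈ £19,374.23.
Cost at Q = 450: (37,080/450)×191 + (450/2)×26.5 = £15,738.40 + £5,962.50 = £21,700.90.
Excess = £21,700.90 − £19,374.23 = £2,326.67.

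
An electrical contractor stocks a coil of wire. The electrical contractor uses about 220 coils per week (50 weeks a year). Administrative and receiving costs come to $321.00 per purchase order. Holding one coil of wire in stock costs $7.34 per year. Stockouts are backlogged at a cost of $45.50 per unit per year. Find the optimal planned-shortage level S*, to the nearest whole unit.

S* ≈ 147 coils

Annual demand D = 220 × 50 = 11,000.
With planned backorders, Q* = √(2DS/H) · √((H+B)/B).
√(2DS/H) = √(2 × 11,000 × 321 / 7.34) = 980.880.
√((H+B)/B) = √((7.34+45.5)/45.5) = 1.0776.
Q* ≈ 1057.040.
S* = Q* · H/(H+B) = 1057.040 × 7.34/52.84 ≈ 146.833.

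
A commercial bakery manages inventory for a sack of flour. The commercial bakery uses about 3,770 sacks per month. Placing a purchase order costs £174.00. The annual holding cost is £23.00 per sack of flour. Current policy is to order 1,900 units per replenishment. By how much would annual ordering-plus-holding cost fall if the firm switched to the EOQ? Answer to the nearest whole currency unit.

Extra cost ≈ £6,964 per year

Annual demand D = 3,770 × 12 = 45,240.
EOQ = √(2DS/H) = √(2 × 45,240 × 174 / 23) ≈ 827.35.
Cost at Q* = (D/Q*)S + (Q*/2)H = √(2DSH) ≈ £19,028.95.
Cost at Q = 1,900: (45,240/1,900)×174 + (1,900/2)×23 = £4,143.03 + £21,850.00 = £25,993.03.
Excess = £25,993.03 − £19,028.95 = £6,964.08.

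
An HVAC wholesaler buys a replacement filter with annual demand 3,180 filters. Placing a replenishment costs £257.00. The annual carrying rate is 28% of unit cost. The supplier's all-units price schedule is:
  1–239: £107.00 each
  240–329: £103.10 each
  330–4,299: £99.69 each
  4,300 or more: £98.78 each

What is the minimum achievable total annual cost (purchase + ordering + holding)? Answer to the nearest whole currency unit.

TC* ≈ £324,096

Holding cost per unit per year at price C is H = 0.28·C.
Evaluate total cost at each tier's feasible EOQ or, if the EOQ is below the tier, at the tier's minimum quantity.
EOQ at £107.00 = 233.6 (feasible in tier 1): TC = 3,180×£107.00 + (3,180/233.6)×257 + (233.6/2)×0.28×£107.00 = £347,257.87.
EOQ at £103.10 = 238.0 < 240, so use break Q=240: TC = 3,180×£103.10 + (3,180/240.0)×257 + (240.0/2)×0.28×£103.10 = £334,727.41.
EOQ at £99.69 = 242.0 < 330, so use break Q=330: TC = 3,180×£99.69 + (3,180/330.0)×257 + (330.0/2)×0.28×£99.69 = £324,096.42.
EOQ at £98.78 = 243.1 < 4300, so use break Q=4300: TC = 3,180×£98.78 + (3,180/4300.0)×257 + (4300.0/2)×0.28×£98.78 = £373,776.02.
Lowest total cost among the candidates is at Q = 330.0.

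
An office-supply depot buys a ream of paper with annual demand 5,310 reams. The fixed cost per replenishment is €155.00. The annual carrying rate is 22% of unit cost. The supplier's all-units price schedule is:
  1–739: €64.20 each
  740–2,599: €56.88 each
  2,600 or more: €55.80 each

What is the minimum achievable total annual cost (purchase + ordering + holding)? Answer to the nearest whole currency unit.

Holding cost per unit per year at price C is H = 0.22·C.
Evaluate total cost at each tier's feasible EOQ or, if the EOQ is below the tier, at the tier's minimum quantity.
EOQ at €64.20 = 341.4 (feasible in tier 1): TC = 5,310×€64.20 + (5,310/341.4)×155 + (341.4/2)×0.22×€64.20 = €345,723.78.
EOQ at €56.88 = 362.7 < 740, so use break Q=740: TC = 5,310×€56.88 + (5,310/740.0)×155 + (740.0/2)×0.22×€56.88 = €307,775.06.
EOQ at €55.80 = 366.2 < 2600, so use break Q=2600: TC = 5,310×€55.80 + (5,310/2600.0)×155 + (2600.0/2)×0.22×€55.80 = €312,573.36.
Lowest total cost among the candidates is at Q = 740.0.

TC* ≈ €307,775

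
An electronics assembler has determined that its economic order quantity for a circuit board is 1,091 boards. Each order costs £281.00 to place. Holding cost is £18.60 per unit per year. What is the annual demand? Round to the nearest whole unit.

Invert the EOQ relation Q*² = 2DS/H.
From Q* = √(2DS/H): D = Q*²H / (2S) = 1,091² × 18.6 / (2 × 281) = 39393.642.

D ≈ 39,394 boards per year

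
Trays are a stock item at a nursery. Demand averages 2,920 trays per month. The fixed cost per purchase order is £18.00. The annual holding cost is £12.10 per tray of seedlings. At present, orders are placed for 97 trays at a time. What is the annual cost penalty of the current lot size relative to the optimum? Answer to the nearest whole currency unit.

Annual demand D = 2,920 × 12 = 35,040.
EOQ = √(2DS/H) = √(2 × 35,040 × 18 / 12.1) ≈ 322.88.
Cost at Q* = (D/Q*)S + (Q*/2)H = √(2DSH) ≈ £3,906.84.
Cost at Q = 97: (35,040/97)×18 + (97/2)×12.1 = £6,502.27 + £586.85 = £7,089.12.
Excess = £7,089.12 − £3,906.84 = £3,182.27.

Extra cost ≈ £3,182 per year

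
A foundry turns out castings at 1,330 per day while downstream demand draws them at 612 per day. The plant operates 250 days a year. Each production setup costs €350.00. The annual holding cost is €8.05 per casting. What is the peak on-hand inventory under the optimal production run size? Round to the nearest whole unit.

I_max ≈ 2,680 castings

Annual demand D = 612 × 250 = 153,000.
Production build-up factor (1 − d/p) = 1 − 612/1,330 = 0.5398.
Q* = √(2DS / (H(1 − d/p))) = √(2 × 153,000 × 350 / (8.05 × 0.5398)).
= √(107,100,000 / 4.3458) ≈ 4964.327.
Maximum inventory = Q*(1 − d/p) = 4964.327 × 0.5398 ≈ 2679.990.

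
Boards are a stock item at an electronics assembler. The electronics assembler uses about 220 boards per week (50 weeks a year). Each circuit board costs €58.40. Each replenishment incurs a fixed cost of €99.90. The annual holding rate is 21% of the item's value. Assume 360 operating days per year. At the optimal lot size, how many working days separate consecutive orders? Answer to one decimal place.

T ≈ 13.9 days

Annual demand D = 220 × 50 = 11,000.
Holding cost H = 0.21 × €58.40 = €12.2640 per unit per year.
The optimal lot size = √(2DS/H) = √(2 × 11,000 × 99.9 / 12.264) ≈ 423.33.
Cycle time = Q*/D × 360 = 423.33 / 11,000 × 360 ≈ 13.854 days.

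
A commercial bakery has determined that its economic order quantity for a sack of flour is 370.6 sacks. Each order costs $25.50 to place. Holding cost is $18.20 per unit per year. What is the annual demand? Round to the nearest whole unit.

Invert the EOQ relation Q*² = 2DS/H.
From Q* = √(2DS/H): D = Q*²H / (2S) = 370.6² × 18.2 / (2 × 25.5) = 49013.085.

D ≈ 49,013 sacks per year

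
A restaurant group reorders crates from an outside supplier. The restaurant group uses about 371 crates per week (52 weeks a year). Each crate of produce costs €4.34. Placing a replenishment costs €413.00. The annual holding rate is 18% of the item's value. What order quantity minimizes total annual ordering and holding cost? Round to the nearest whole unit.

Annual demand D = 371 × 52 = 19,292.
Holding cost H = 0.18 × €4.34 = €0.7812 per unit per year.
EOQ = √(2DS / H) = √(2 × 19,292 × 413 / 0.7812).
= √(15,935,192 / 0.7812) = √20,398,351.2545 ≈ 4516.453.

Q* ≈ 4,516 crates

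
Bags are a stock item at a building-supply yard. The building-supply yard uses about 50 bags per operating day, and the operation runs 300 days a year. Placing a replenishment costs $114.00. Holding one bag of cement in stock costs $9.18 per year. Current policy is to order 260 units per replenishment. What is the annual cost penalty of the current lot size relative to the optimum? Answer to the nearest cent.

Extra cost ≈ $2,167.15 per year

Annual demand D = 50 × 300 = 15,000.
EOQ = √(2DS/H) = √(2 × 15,000 × 114 / 9.18) ≈ 610.37.
Cost at Q* = (D/Q*)S + (Q*/2)H = √(2DSH) ≈ $5,603.18.
Cost at Q = 260: (15,000/260)×114 + (260/2)×9.18 = $6,576.92 + $1,193.40 = $7,770.32.
Excess = $7,770.32 − $5,603.18 = $2,167.15.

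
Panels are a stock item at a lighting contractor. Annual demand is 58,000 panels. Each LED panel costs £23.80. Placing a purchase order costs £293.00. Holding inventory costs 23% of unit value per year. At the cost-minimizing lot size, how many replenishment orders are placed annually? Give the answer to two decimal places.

Holding cost H = 0.23 × £23.80 = £5.4740 per unit per year.
Q* = √(2DS/H) = √(2 × 58,000 × 293 / 5.474) ≈ 2491.78.
Orders per year = D / Q* = 58,000 / 2491.78 ≈ 23.276.

N ≈ 23.28 orders per year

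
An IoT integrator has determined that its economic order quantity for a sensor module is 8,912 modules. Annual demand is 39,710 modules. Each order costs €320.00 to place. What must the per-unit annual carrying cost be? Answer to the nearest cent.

H ≈ €0.32

The basic EOQ model gives Q* = √(2DS/H); rearrange for the unknown.
From Q* = √(2DS/H): H = 2DS / Q*² = 2 × 39,710 × 320 / 8,912² = 0.3200.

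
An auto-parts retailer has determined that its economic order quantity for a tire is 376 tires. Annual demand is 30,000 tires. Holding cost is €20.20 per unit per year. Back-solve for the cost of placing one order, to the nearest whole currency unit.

S ≈ €48

Invert the EOQ relation Q*² = 2DS/H.
From Q* = √(2DS/H): S = Q*²H / (2D) = 376² × 20.2 / (2 × 30,000) = 47.5966.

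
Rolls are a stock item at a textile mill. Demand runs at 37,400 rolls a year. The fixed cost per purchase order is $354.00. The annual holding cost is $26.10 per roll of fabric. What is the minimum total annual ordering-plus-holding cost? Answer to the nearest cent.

TC* ≈ $26,288.92

EOQ = √(2DS/H) = √(2 × 37,400 × 354 / 26.1) ≈ 1007.24.
At the optimum the two cost components are equal, so total cost = 2·(Q*/2)H = Q*·H.
Minimum total = √(2DSH) = √(2 × 37,400 × 354 × 26.1) ≈ 26288.916.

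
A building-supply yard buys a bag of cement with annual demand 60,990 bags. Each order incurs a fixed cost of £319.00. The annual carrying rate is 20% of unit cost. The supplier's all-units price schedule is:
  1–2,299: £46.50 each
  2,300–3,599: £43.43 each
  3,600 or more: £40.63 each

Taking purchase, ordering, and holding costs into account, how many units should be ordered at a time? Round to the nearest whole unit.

Q* ≈ 3,600 bags

Holding cost per unit per year at price C is H = 0.20·C.
For each price level, check whether its EOQ is feasible; otherwise the best quantity at that price is the breakpoint.
EOQ at £46.50 = 2045.5 (feasible in tier 1): TC = 60,990×£46.50 + (60,990/2045.5)×319 + (2045.5/2)×0.20×£46.50 = £2,855,058.09.
EOQ at £43.43 = 2116.6 < 2300, so use break Q=2300: TC = 60,990×£43.43 + (60,990/2300.0)×319 + (2300.0/2)×0.20×£43.43 = £2,667,243.65.
EOQ at £40.63 = 2188.3 < 3600, so use break Q=3600: TC = 60,990×£40.63 + (60,990/3600.0)×319 + (3600.0/2)×0.20×£40.63 = £2,498,054.89.
Lowest total cost is £2,498,054.89 at Q = 3600.0.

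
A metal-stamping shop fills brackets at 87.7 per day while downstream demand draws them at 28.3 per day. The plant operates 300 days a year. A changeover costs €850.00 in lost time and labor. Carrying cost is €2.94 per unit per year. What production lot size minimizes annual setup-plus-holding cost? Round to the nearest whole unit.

Q* ≈ 2,692 brackets

Annual demand D = 28.3 × 300 = 8,490.
Production build-up factor (1 − d/p) = 1 − 28.3/87.7 = 0.6773.
Q* = √(2DS / (H(1 − d/p))) = √(2 × 8,490 × 850 / (2.94 × 0.6773)).
= √(14,433,000 / 1.9913) ≈ 2692.224.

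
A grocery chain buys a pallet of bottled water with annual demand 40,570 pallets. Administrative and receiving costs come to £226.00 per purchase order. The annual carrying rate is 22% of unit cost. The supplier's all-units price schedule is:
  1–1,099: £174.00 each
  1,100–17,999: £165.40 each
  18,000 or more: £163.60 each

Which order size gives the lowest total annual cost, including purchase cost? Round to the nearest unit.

Q* ≈ 1,100 pallets

Holding cost per unit per year at price C is H = 0.22·C.
For each price level, check whether its EOQ is feasible; otherwise the best quantity at that price is the breakpoint.
EOQ at £174.00 = 692.1 (feasible in tier 1): TC = 40,570×£174.00 + (40,570/692.1)×226 + (692.1/2)×0.22×£174.00 = £7,085,674.62.
EOQ at £165.40 = 709.9 < 1100, so use break Q=1100: TC = 40,570×£165.40 + (40,570/1100.0)×226 + (1100.0/2)×0.22×£165.40 = £6,738,626.69.
EOQ at £163.60 = 713.8 < 18000, so use break Q=18000: TC = 40,570×£163.60 + (40,570/18000.0)×226 + (18000.0/2)×0.22×£163.60 = £6,961,689.38.
Lowest total cost is £6,738,626.69 at Q = 1100.0.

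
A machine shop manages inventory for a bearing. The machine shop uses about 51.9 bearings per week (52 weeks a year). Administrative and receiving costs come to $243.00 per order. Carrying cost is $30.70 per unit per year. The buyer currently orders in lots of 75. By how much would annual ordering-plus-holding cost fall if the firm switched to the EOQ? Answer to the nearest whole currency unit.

Extra cost ≈ $3,550 per year

Annual demand D = 51.9 × 52 = 2,698.8.
EOQ = √(2DS/H) = √(2 × 2,698.8 × 243 / 30.7) ≈ 206.70.
Cost at Q* = (D/Q*)S + (Q*/2)H = √(2DSH) ≈ $6,345.60.
Cost at Q = 75: (2,698.8/75)×243 + (75/2)×30.7 = $8,744.11 + $1,151.25 = $9,895.36.
Excess = $9,895.36 − $6,345.60 = $3,549.76.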